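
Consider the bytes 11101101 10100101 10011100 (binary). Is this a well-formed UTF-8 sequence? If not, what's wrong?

Structurally a 3-byte sequence; payload = 0xD95C.
But 0xD95C is in U+D800–U+DFFF, the surrogate range. Surrogates are not Unicode scalar values and are forbidden in UTF-8.

invalid (encodes a surrogate (U+D800–U+DFFF))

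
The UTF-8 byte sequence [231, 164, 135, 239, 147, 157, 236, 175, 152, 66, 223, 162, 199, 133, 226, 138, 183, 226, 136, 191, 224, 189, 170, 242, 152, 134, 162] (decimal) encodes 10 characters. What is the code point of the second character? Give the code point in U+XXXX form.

U+F4DD

Offset 0: leading byte 0xE7 = 11100111 → 3-byte char #1 = E7 A4 87.
Offset 3: leading byte 0xEF = 11101111 → 3-byte char #2 = EF 93 9D.
Leading byte 0xEF = 11101111 matches 1110xxxx → 3-byte sequence.
Byte 1: 0xEF = 11101111, payload 1111 (4 bits).
Byte 2: 0x93 = 10010011 (10xxxxxx ✓), payload 010011.
Byte 3: 0x9D = 10011101 (10xxxxxx ✓), payload 011101.
Concatenate: 1111010011011101 = 0xF4DD (16 bits → U+F4DD).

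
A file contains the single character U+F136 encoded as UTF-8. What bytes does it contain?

EF 84 B6

U+F136 = 0xF136 = 61750 decimal. In range U+0800–U+FFFF → 3-byte form: 1110xxxx 10xxxxxx 10xxxxxx.
Binary (16 bits): 1111000100110110.
Split 4+6+6: 1111 | 000100 | 110110.
Byte 1: 11101111 = 0xEF.
Byte 2: 10000100 = 0x84.
Byte 3: 10110110 = 0xB6.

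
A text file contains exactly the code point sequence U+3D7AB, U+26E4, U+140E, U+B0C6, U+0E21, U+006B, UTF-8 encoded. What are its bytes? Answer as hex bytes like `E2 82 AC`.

F0 BD 9E AB E2 9B A4 E1 90 8E EB 83 86 E0 B8 A1 6B

U+3D7AB: 4-byte form → F0 BD 9E AB.
U+26E4: 3-byte form → E2 9B A4.
U+140E: 3-byte form → E1 90 8E.
U+B0C6: 3-byte form → EB 83 86.
U+0E21: 3-byte form → E0 B8 A1.
U+006B: 1-byte form → 6B.
Concatenated (17 bytes): F0 BD 9E AB E2 9B A4 E1 90 8E EB 83 86 E0 B8 A1 6B.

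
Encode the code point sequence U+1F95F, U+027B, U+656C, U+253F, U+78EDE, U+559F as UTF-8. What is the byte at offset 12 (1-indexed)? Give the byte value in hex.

1-indexed offset 12 is 0-indexed offset 11.
U+1F95F → 4-byte form F0 9F A5 9F at offsets 0–3.
U+027B → 2-byte form C9 BB at offsets 4–5.
U+656C → 3-byte form E6 95 AC at offsets 6–8.
U+253F → 3-byte form E2 94 BF at offsets 9–11.
Offset 11 falls in char 4's range; it's byte 3 of E2 94 BF = 0xBF.

0xBF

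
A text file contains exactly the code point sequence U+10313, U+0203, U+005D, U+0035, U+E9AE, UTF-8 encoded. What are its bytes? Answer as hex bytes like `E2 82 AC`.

F0 90 8C 93 C8 83 5D 35 EE A6 AE

U+10313: 4-byte form → F0 90 8C 93.
U+0203: 2-byte form → C8 83.
U+005D: 1-byte form → 5D.
U+0035: 1-byte form → 35.
U+E9AE: 3-byte form → EE A6 AE.
Concatenated (11 bytes): F0 90 8C 93 C8 83 5D 35 EE A6 AE.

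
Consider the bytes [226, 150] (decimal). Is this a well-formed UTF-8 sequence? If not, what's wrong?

invalid (sequence truncated)

Leading byte 0xE2 = 11100010 → 3-byte form, but only 2 bytes are present.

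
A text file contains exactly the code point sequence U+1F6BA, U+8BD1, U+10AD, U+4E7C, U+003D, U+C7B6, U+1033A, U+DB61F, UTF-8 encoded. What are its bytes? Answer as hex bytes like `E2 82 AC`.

U+1F6BA: 4-byte form → F0 9F 9A BA.
U+8BD1: 3-byte form → E8 AF 91.
U+10AD: 3-byte form → E1 82 AD.
U+4E7C: 3-byte form → E4 B9 BC.
U+003D: 1-byte form → 3D.
U+C7B6: 3-byte form → EC 9E B6.
U+1033A: 4-byte form → F0 90 8C BA.
U+DB61F: 4-byte form → F3 9B 98 9F.
Concatenated (25 bytes): F0 9F 9A BA E8 AF 91 E1 82 AD E4 B9 BC 3D EC 9E B6 F0 90 8C BA F3 9B 98 9F.

F0 9F 9A BA E8 AF 91 E1 82 AD E4 B9 BC 3D EC 9E B6 F0 90 8C BA F3 9B 98 9F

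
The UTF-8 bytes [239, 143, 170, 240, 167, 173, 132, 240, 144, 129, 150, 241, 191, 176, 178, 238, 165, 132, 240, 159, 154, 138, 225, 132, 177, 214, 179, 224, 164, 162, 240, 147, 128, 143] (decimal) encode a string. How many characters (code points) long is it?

10

Byte at offset 0: 0xEF = 11101111 → 3-byte char (#1). Advance 3.
Byte at offset 3: 0xF0 = 11110000 → 4-byte char (#2). Advance 4.
Byte at offset 7: 0xF0 = 11110000 → 4-byte char (#3). Advance 4.
Byte at offset 11: 0xF1 = 11110001 → 4-byte char (#4). Advance 4.
Byte at offset 15: 0xEE = 11101110 → 3-byte char (#5). Advance 3.
Byte at offset 18: 0xF0 = 11110000 → 4-byte char (#6). Advance 4.
Byte at offset 22: 0xE1 = 11100001 → 3-byte char (#7). Advance 3.
Byte at offset 25: 0xD6 = 11010110 → 2-byte char (#8). Advance 2.
Byte at offset 27: 0xE0 = 11100000 → 3-byte char (#9). Advance 3.
Byte at offset 30: 0xF0 = 11110000 → 4-byte char (#10). Advance 4.
Reached end at offset 34 after 10 code points.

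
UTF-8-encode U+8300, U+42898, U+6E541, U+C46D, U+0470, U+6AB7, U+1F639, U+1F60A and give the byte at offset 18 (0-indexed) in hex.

0xB7

U+8300 → 3-byte form E8 8C 80 at offsets 0–2.
U+42898 → 4-byte form F1 82 A2 98 at offsets 3–6.
U+6E541 → 4-byte form F1 AE 95 81 at offsets 7–10.
U+C46D → 3-byte form EC 91 AD at offsets 11–13.
U+0470 → 2-byte form D1 B0 at offsets 14–15.
U+6AB7 → 3-byte form E6 AA B7 at offsets 16–18.
Offset 18 falls in char 6's range; it's byte 3 of E6 AA B7 = 0xB7.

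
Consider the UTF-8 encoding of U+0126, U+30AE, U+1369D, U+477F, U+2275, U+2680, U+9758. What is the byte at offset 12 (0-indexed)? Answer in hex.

U+0126 → 2-byte form C4 A6 at offsets 0–1.
U+30AE → 3-byte form E3 82 AE at offsets 2–4.
U+1369D → 4-byte form F0 93 9A 9D at offsets 5–8.
U+477F → 3-byte form E4 9D BF at offsets 9–11.
U+2275 → 3-byte form E2 89 B5 at offsets 12–14.
Offset 12 falls in char 5's range; it's byte 1 of E2 89 B5 = 0xE2.

0xE2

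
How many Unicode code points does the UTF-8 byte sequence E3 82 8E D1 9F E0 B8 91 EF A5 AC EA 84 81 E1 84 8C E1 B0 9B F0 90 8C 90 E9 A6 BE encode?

9

Byte at offset 0: 0xE3 = 11100011 → 3-byte char (#1). Advance 3.
Byte at offset 3: 0xD1 = 11010001 → 2-byte char (#2). Advance 2.
Byte at offset 5: 0xE0 = 11100000 → 3-byte char (#3). Advance 3.
Byte at offset 8: 0xEF = 11101111 → 3-byte char (#4). Advance 3.
Byte at offset 11: 0xEA = 11101010 → 3-byte char (#5). Advance 3.
Byte at offset 14: 0xE1 = 11100001 → 3-byte char (#6). Advance 3.
Byte at offset 17: 0xE1 = 11100001 → 3-byte char (#7). Advance 3.
Byte at offset 20: 0xF0 = 11110000 → 4-byte char (#8). Advance 4.
Byte at offset 24: 0xE9 = 11101001 → 3-byte char (#9). Advance 3.
Reached end at offset 27 after 9 code points.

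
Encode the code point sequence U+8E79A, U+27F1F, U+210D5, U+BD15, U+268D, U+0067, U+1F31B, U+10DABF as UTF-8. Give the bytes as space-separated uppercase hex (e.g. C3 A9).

U+8E79A: 4-byte form → F2 8E 9E 9A.
U+27F1F: 4-byte form → F0 A7 BC 9F.
U+210D5: 4-byte form → F0 A1 83 95.
U+BD15: 3-byte form → EB B4 95.
U+268D: 3-byte form → E2 9A 8D.
U+0067: 1-byte form → 67.
U+1F31B: 4-byte form → F0 9F 8C 9B.
U+10DABF: 4-byte form → F4 8D AA BF.
Concatenated (27 bytes): F2 8E 9E 9A F0 A7 BC 9F F0 A1 83 95 EB B4 95 E2 9A 8D 67 F0 9F 8C 9B F4 8D AA BF.

F2 8E 9E 9A F0 A7 BC 9F F0 A1 83 95 EB B4 95 E2 9A 8D 67 F0 9F 8C 9B F4 8D AA BF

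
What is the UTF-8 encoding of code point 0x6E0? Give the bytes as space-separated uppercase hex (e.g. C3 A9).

U+06E0 = 0x6E0 = 1760 decimal. In range U+0080–U+07FF → 2-byte form: 110xxxxx 10xxxxxx.
Binary (11 bits): 11011100000.
Split 5+6: 11011 | 100000.
Byte 1: 11011011 = 0xDB.
Byte 2: 10100000 = 0xA0.

DB A0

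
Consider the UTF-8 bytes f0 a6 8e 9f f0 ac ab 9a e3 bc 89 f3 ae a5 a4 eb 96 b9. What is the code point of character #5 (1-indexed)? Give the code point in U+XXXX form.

Offset 0: leading byte 0xF0 = 11110000 → 4-byte char #1 = F0 A6 8E 9F.
Offset 4: leading byte 0xF0 = 11110000 → 4-byte char #2 = F0 AC AB 9A.
Offset 8: leading byte 0xE3 = 11100011 → 3-byte char #3 = E3 BC 89.
Offset 11: leading byte 0xF3 = 11110011 → 4-byte char #4 = F3 AE A5 A4.
Offset 15: leading byte 0xEB = 11101011 → 3-byte char #5 = EB 96 B9.
Leading byte 0xEB = 11101011 matches 1110xxxx → 3-byte sequence.
Byte 1: 0xEB = 11101011, payload 1011 (4 bits).
Byte 2: 0x96 = 10010110 (10xxxxxx ✓), payload 010110.
Byte 3: 0xB9 = 10111001 (10xxxxxx ✓), payload 111001.
Concatenate: 1011010110111001 = 0xB5B9 (16 bits → U+B5B9).

U+B5B9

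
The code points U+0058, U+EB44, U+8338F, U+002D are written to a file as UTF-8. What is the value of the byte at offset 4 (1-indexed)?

1-indexed offset 4 is 0-indexed offset 3.
U+0058 → 1-byte form 58 at offsets 0–0.
U+EB44 → 3-byte form EE AD 84 at offsets 1–3.
Offset 3 falls in char 2's range; it's byte 3 of EE AD 84 = 0x84.

0x84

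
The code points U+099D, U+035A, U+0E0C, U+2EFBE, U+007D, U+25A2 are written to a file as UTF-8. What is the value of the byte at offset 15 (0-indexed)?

U+099D → 3-byte form E0 A6 9D at offsets 0–2.
U+035A → 2-byte form CD 9A at offsets 3–4.
U+0E0C → 3-byte form E0 B8 8C at offsets 5–7.
U+2EFBE → 4-byte form F0 AE BE BE at offsets 8–11.
U+007D → 1-byte form 7D at offsets 12–12.
U+25A2 → 3-byte form E2 96 A2 at offsets 13–15.
Offset 15 falls in char 6's range; it's byte 3 of E2 96 A2 = 0xA2.

0xA2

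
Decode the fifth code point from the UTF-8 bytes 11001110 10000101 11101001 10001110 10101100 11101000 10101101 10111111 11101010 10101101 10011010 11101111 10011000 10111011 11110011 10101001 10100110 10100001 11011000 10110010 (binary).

Offset 0: leading byte 0xCE = 11001110 → 2-byte char #1 = CE 85.
Offset 2: leading byte 0xE9 = 11101001 → 3-byte char #2 = E9 8E AC.
Offset 5: leading byte 0xE8 = 11101000 → 3-byte char #3 = E8 AD BF.
Offset 8: leading byte 0xEA = 11101010 → 3-byte char #4 = EA AD 9A.
Offset 11: leading byte 0xEF = 11101111 → 3-byte char #5 = EF 98 BB.
Leading byte 0xEF = 11101111 matches 1110xxxx → 3-byte sequence.
Byte 1: 0xEF = 11101111, payload 1111 (4 bits).
Byte 2: 0x98 = 10011000 (10xxxxxx ✓), payload 011000.
Byte 3: 0xBB = 10111011 (10xxxxxx ✓), payload 111011.
Concatenate: 1111011000111011 = 0xF63B (16 bits → U+F63B).

U+F63B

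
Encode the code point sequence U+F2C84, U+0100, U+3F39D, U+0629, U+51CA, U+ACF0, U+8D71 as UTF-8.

F3 B2 B2 84 C4 80 F0 BF 8E 9D D8 A9 E5 87 8A EA B3 B0 E8 B5 B1

U+F2C84: 4-byte form → F3 B2 B2 84.
U+0100: 2-byte form → C4 80.
U+3F39D: 4-byte form → F0 BF 8E 9D.
U+0629: 2-byte form → D8 A9.
U+51CA: 3-byte form → E5 87 8A.
U+ACF0: 3-byte form → EA B3 B0.
U+8D71: 3-byte form → E8 B5 B1.
Concatenated (21 bytes): F3 B2 B2 84 C4 80 F0 BF 8E 9D D8 A9 E5 87 8A EA B3 B0 E8 B5 B1.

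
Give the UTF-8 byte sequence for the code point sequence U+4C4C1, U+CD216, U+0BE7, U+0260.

U+4C4C1: 4-byte form → F1 8C 93 81.
U+CD216: 4-byte form → F3 8D 88 96.
U+0BE7: 3-byte form → E0 AF A7.
U+0260: 2-byte form → C9 A0.
Concatenated (13 bytes): F1 8C 93 81 F3 8D 88 96 E0 AF A7 C9 A0.

F1 8C 93 81 F3 8D 88 96 E0 AF A7 C9 A0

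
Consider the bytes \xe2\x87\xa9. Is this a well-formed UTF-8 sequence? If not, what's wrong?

valid

Leading byte 0xE2 = 11100010 → 3-byte form.
Continuation bytes 0x87=10000111, 0xA9=10101001 all match 10xxxxxx.
Decoded value 0x21E9 is ≥ 0x800 (shortest form) and not a surrogate.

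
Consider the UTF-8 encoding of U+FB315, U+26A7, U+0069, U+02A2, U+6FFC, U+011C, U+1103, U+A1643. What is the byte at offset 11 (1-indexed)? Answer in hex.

1-indexed offset 11 is 0-indexed offset 10.
U+FB315 → 4-byte form F3 BB 8C 95 at offsets 0–3.
U+26A7 → 3-byte form E2 9A A7 at offsets 4–6.
U+0069 → 1-byte form 69 at offsets 7–7.
U+02A2 → 2-byte form CA A2 at offsets 8–9.
U+6FFC → 3-byte form E6 BF BC at offsets 10–12.
Offset 10 falls in char 5's range; it's byte 1 of E6 BF BC = 0xE6.

0xE6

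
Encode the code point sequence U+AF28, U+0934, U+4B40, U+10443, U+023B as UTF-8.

U+AF28: 3-byte form → EA BC A8.
U+0934: 3-byte form → E0 A4 B4.
U+4B40: 3-byte form → E4 AD 80.
U+10443: 4-byte form → F0 90 91 83.
U+023B: 2-byte form → C8 BB.
Concatenated (15 bytes): EA BC A8 E0 A4 B4 E4 AD 80 F0 90 91 83 C8 BB.

EA BC A8 E0 A4 B4 E4 AD 80 F0 90 91 83 C8 BB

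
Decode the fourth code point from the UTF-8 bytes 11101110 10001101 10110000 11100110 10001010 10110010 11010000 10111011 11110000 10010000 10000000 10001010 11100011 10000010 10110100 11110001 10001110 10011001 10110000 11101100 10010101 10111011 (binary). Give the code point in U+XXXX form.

Offset 0: leading byte 0xEE = 11101110 → 3-byte char #1 = EE 8D B0.
Offset 3: leading byte 0xE6 = 11100110 → 3-byte char #2 = E6 8A B2.
Offset 6: leading byte 0xD0 = 11010000 → 2-byte char #3 = D0 BB.
Offset 8: leading byte 0xF0 = 11110000 → 4-byte char #4 = F0 90 80 8A.
Leading byte 0xF0 = 11110000 matches 11110xxx → 4-byte sequence.
Byte 1: 0xF0 = 11110000, payload 000 (3 bits).
Byte 2: 0x90 = 10010000 (10xxxxxx ✓), payload 010000.
Byte 3: 0x80 = 10000000 (10xxxxxx ✓), payload 000000.
Byte 4: 0x8A = 10001010 (10xxxxxx ✓), payload 001010.
Concatenate: 000010000000000001010 = 0x1000A (21 bits → U+1000A).

U+1000A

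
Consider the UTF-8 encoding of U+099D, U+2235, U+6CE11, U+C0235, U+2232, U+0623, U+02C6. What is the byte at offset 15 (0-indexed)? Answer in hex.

0x88

U+099D → 3-byte form E0 A6 9D at offsets 0–2.
U+2235 → 3-byte form E2 88 B5 at offsets 3–5.
U+6CE11 → 4-byte form F1 AC B8 91 at offsets 6–9.
U+C0235 → 4-byte form F3 80 88 B5 at offsets 10–13.
U+2232 → 3-byte form E2 88 B2 at offsets 14–16.
Offset 15 falls in char 5's range; it's byte 2 of E2 88 B2 = 0x88.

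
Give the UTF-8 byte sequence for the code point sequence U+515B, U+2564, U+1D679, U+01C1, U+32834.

E5 85 9B E2 95 A4 F0 9D 99 B9 C7 81 F0 B2 A0 B4

U+515B: 3-byte form → E5 85 9B.
U+2564: 3-byte form → E2 95 A4.
U+1D679: 4-byte form → F0 9D 99 B9.
U+01C1: 2-byte form → C7 81.
U+32834: 4-byte form → F0 B2 A0 B4.
Concatenated (16 bytes): E5 85 9B E2 95 A4 F0 9D 99 B9 C7 81 F0 B2 A0 B4.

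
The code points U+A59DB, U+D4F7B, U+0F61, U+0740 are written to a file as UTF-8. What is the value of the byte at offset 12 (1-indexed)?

0xDD

1-indexed offset 12 is 0-indexed offset 11.
U+A59DB → 4-byte form F2 A5 A7 9B at offsets 0–3.
U+D4F7B → 4-byte form F3 94 BD BB at offsets 4–7.
U+0F61 → 3-byte form E0 BD A1 at offsets 8–10.
U+0740 → 2-byte form DD 80 at offsets 11–12.
Offset 11 falls in char 4's range; it's byte 1 of DD 80 = 0xDD.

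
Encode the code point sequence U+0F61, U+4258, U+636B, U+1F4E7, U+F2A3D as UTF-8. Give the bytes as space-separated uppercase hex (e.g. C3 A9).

U+0F61: 3-byte form → E0 BD A1.
U+4258: 3-byte form → E4 89 98.
U+636B: 3-byte form → E6 8D AB.
U+1F4E7: 4-byte form → F0 9F 93 A7.
U+F2A3D: 4-byte form → F3 B2 A8 BD.
Concatenated (17 bytes): E0 BD A1 E4 89 98 E6 8D AB F0 9F 93 A7 F3 B2 A8 BD.

E0 BD A1 E4 89 98 E6 8D AB F0 9F 93 A7 F3 B2 A8 BD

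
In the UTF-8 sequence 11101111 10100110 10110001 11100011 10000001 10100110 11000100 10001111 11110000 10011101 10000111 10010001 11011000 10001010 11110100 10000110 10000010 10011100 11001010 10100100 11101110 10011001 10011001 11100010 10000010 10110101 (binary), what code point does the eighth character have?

U+E659

Offset 0: leading byte 0xEF = 11101111 → 3-byte char #1 = EF A6 B1.
Offset 3: leading byte 0xE3 = 11100011 → 3-byte char #2 = E3 81 A6.
Offset 6: leading byte 0xC4 = 11000100 → 2-byte char #3 = C4 8F.
Offset 8: leading byte 0xF0 = 11110000 → 4-byte char #4 = F0 9D 87 91.
Offset 12: leading byte 0xD8 = 11011000 → 2-byte char #5 = D8 8A.
Offset 14: leading byte 0xF4 = 11110100 → 4-byte char #6 = F4 86 82 9C.
Offset 18: leading byte 0xCA = 11001010 → 2-byte char #7 = CA A4.
Offset 20: leading byte 0xEE = 11101110 → 3-byte char #8 = EE 99 99.
Leading byte 0xEE = 11101110 matches 1110xxxx → 3-byte sequence.
Byte 1: 0xEE = 11101110, payload 1110 (4 bits).
Byte 2: 0x99 = 10011001 (10xxxxxx ✓), payload 011001.
Byte 3: 0x99 = 10011001 (10xxxxxx ✓), payload 011001.
Concatenate: 1110011001011001 = 0xE659 (16 bits → U+E659).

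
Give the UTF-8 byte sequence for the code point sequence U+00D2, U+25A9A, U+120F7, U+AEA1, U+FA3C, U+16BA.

C3 92 F0 A5 AA 9A F0 92 83 B7 EA BA A1 EF A8 BC E1 9A BA

U+00D2: 2-byte form → C3 92.
U+25A9A: 4-byte form → F0 A5 AA 9A.
U+120F7: 4-byte form → F0 92 83 B7.
U+AEA1: 3-byte form → EA BA A1.
U+FA3C: 3-byte form → EF A8 BC.
U+16BA: 3-byte form → E1 9A BA.
Concatenated (19 bytes): C3 92 F0 A5 AA 9A F0 92 83 B7 EA BA A1 EF A8 BC E1 9A BA.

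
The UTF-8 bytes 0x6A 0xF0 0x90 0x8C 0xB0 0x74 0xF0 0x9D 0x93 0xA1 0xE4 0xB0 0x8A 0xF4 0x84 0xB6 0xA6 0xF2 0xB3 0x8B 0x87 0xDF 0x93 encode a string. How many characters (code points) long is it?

8

Byte at offset 0: 0x6A = 01101010 → 1-byte char (#1). Advance 1.
Byte at offset 1: 0xF0 = 11110000 → 4-byte char (#2). Advance 4.
Byte at offset 5: 0x74 = 01110100 → 1-byte char (#3). Advance 1.
Byte at offset 6: 0xF0 = 11110000 → 4-byte char (#4). Advance 4.
Byte at offset 10: 0xE4 = 11100100 → 3-byte char (#5). Advance 3.
Byte at offset 13: 0xF4 = 11110100 → 4-byte char (#6). Advance 4.
Byte at offset 17: 0xF2 = 11110010 → 4-byte char (#7). Advance 4.
Byte at offset 21: 0xDF = 11011111 → 2-byte char (#8). Advance 2.
Reached end at offset 23 after 8 code points.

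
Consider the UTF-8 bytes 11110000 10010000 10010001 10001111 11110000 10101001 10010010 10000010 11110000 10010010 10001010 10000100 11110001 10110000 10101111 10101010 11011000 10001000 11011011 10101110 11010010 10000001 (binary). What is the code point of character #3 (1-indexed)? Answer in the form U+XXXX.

Offset 0: leading byte 0xF0 = 11110000 → 4-byte char #1 = F0 90 91 8F.
Offset 4: leading byte 0xF0 = 11110000 → 4-byte char #2 = F0 A9 92 82.
Offset 8: leading byte 0xF0 = 11110000 → 4-byte char #3 = F0 92 8A 84.
Leading byte 0xF0 = 11110000 matches 11110xxx → 4-byte sequence.
Byte 1: 0xF0 = 11110000, payload 000 (3 bits).
Byte 2: 0x92 = 10010010 (10xxxxxx ✓), payload 010010.
Byte 3: 0x8A = 10001010 (10xxxxxx ✓), payload 001010.
Byte 4: 0x84 = 10000100 (10xxxxxx ✓), payload 000100.
Concatenate: 000010010001010000100 = 0x12284 (21 bits → U+12284).

U+12284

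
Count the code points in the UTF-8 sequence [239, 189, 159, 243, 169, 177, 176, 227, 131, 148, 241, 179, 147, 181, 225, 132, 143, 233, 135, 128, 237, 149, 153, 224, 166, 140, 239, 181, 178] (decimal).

Byte at offset 0: 0xEF = 11101111 → 3-byte char (#1). Advance 3.
Byte at offset 3: 0xF3 = 11110011 → 4-byte char (#2). Advance 4.
Byte at offset 7: 0xE3 = 11100011 → 3-byte char (#3). Advance 3.
Byte at offset 10: 0xF1 = 11110001 → 4-byte char (#4). Advance 4.
Byte at offset 14: 0xE1 = 11100001 → 3-byte char (#5). Advance 3.
Byte at offset 17: 0xE9 = 11101001 → 3-byte char (#6). Advance 3.
Byte at offset 20: 0xED = 11101101 → 3-byte char (#7). Advance 3.
Byte at offset 23: 0xE0 = 11100000 → 3-byte char (#8). Advance 3.
Byte at offset 26: 0xEF = 11101111 → 3-byte char (#9). Advance 3.
Reached end at offset 29 after 9 code points.

9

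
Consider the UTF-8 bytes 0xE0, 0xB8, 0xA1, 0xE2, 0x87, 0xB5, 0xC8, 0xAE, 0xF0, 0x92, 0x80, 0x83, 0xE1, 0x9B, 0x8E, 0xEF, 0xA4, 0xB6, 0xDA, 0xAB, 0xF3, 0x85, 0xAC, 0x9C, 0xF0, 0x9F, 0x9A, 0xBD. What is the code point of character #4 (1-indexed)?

U+12003

Offset 0: leading byte 0xE0 = 11100000 → 3-byte char #1 = E0 B8 A1.
Offset 3: leading byte 0xE2 = 11100010 → 3-byte char #2 = E2 87 B5.
Offset 6: leading byte 0xC8 = 11001000 → 2-byte char #3 = C8 AE.
Offset 8: leading byte 0xF0 = 11110000 → 4-byte char #4 = F0 92 80 83.
Leading byte 0xF0 = 11110000 matches 11110xxx → 4-byte sequence.
Byte 1: 0xF0 = 11110000, payload 000 (3 bits).
Byte 2: 0x92 = 10010010 (10xxxxxx ✓), payload 010010.
Byte 3: 0x80 = 10000000 (10xxxxxx ✓), payload 000000.
Byte 4: 0x83 = 10000011 (10xxxxxx ✓), payload 000011.
Concatenate: 000010010000000000011 = 0x12003 (21 bits → U+12003).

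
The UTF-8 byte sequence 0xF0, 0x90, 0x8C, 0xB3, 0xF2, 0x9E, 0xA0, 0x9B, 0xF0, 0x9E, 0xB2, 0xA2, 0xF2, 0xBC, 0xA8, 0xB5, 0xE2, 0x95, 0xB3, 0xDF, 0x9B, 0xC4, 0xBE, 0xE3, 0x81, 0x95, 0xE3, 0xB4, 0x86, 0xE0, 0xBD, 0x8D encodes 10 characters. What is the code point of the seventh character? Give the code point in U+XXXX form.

Offset 0: leading byte 0xF0 = 11110000 → 4-byte char #1 = F0 90 8C B3.
Offset 4: leading byte 0xF2 = 11110010 → 4-byte char #2 = F2 9E A0 9B.
Offset 8: leading byte 0xF0 = 11110000 → 4-byte char #3 = F0 9E B2 A2.
Offset 12: leading byte 0xF2 = 11110010 → 4-byte char #4 = F2 BC A8 B5.
Offset 16: leading byte 0xE2 = 11100010 → 3-byte char #5 = E2 95 B3.
Offset 19: leading byte 0xDF = 11011111 → 2-byte char #6 = DF 9B.
Offset 21: leading byte 0xC4 = 11000100 → 2-byte char #7 = C4 BE.
Leading byte 0xC4 = 11000100 matches 110xxxxx → 2-byte sequence.
Byte 1: 0xC4 = 11000100, payload 00100 (5 bits).
Byte 2: 0xBE = 10111110 (10xxxxxx ✓), payload 111110.
Concatenate: 00100111110 = 0x13E (11 bits → U+013E).

U+013E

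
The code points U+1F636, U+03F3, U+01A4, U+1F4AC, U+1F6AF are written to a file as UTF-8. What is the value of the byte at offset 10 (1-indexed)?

1-indexed offset 10 is 0-indexed offset 9.
U+1F636 → 4-byte form F0 9F 98 B6 at offsets 0–3.
U+03F3 → 2-byte form CF B3 at offsets 4–5.
U+01A4 → 2-byte form C6 A4 at offsets 6–7.
U+1F4AC → 4-byte form F0 9F 92 AC at offsets 8–11.
Offset 9 falls in char 4's range; it's byte 2 of F0 9F 92 AC = 0x9F.

0x9F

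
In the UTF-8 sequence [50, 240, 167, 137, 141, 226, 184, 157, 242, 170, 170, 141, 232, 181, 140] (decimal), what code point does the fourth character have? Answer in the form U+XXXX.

U+AAA8D

Offset 0: leading byte 0x32 = 00110010 → 1-byte char #1 = 32.
Offset 1: leading byte 0xF0 = 11110000 → 4-byte char #2 = F0 A7 89 8D.
Offset 5: leading byte 0xE2 = 11100010 → 3-byte char #3 = E2 B8 9D.
Offset 8: leading byte 0xF2 = 11110010 → 4-byte char #4 = F2 AA AA 8D.
Leading byte 0xF2 = 11110010 matches 11110xxx → 4-byte sequence.
Byte 1: 0xF2 = 11110010, payload 010 (3 bits).
Byte 2: 0xAA = 10101010 (10xxxxxx ✓), payload 101010.
Byte 3: 0xAA = 10101010 (10xxxxxx ✓), payload 101010.
Byte 4: 0x8D = 10001101 (10xxxxxx ✓), payload 001101.
Concatenate: 010101010101010001101 = 0xAAA8D (21 bits → U+AAA8D).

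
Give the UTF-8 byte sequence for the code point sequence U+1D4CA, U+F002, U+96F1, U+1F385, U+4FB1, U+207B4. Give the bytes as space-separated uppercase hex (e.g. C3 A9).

F0 9D 93 8A EF 80 82 E9 9B B1 F0 9F 8E 85 E4 BE B1 F0 A0 9E B4

U+1D4CA: 4-byte form → F0 9D 93 8A.
U+F002: 3-byte form → EF 80 82.
U+96F1: 3-byte form → E9 9B B1.
U+1F385: 4-byte form → F0 9F 8E 85.
U+4FB1: 3-byte form → E4 BE B1.
U+207B4: 4-byte form → F0 A0 9E B4.
Concatenated (21 bytes): F0 9D 93 8A EF 80 82 E9 9B B1 F0 9F 8E 85 E4 BE B1 F0 A0 9E B4.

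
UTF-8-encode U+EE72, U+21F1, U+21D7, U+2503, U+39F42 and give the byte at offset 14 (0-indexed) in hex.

U+EE72 → 3-byte form EE B9 B2 at offsets 0–2.
U+21F1 → 3-byte form E2 87 B1 at offsets 3–5.
U+21D7 → 3-byte form E2 87 97 at offsets 6–8.
U+2503 → 3-byte form E2 94 83 at offsets 9–11.
U+39F42 → 4-byte form F0 B9 BD 82 at offsets 12–15.
Offset 14 falls in char 5's range; it's byte 3 of F0 B9 BD 82 = 0xBD.

0xBD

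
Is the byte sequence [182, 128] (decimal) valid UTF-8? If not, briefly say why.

Byte 0xB6 = 10110110 has the form 10xxxxxx — a continuation byte — but there is no preceding leading byte.

invalid (continuation byte with no leading byte)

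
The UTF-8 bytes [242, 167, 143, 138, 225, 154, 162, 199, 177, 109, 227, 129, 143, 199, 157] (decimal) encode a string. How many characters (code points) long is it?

6

Byte at offset 0: 0xF2 = 11110010 → 4-byte char (#1). Advance 4.
Byte at offset 4: 0xE1 = 11100001 → 3-byte char (#2). Advance 3.
Byte at offset 7: 0xC7 = 11000111 → 2-byte char (#3). Advance 2.
Byte at offset 9: 0x6D = 01101101 → 1-byte char (#4). Advance 1.
Byte at offset 10: 0xE3 = 11100011 → 3-byte char (#5). Advance 3.
Byte at offset 13: 0xC7 = 11000111 → 2-byte char (#6). Advance 2.
Reached end at offset 15 after 6 code points.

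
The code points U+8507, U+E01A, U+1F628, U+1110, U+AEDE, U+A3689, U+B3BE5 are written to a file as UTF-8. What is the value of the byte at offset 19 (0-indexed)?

U+8507 → 3-byte form E8 94 87 at offsets 0–2.
U+E01A → 3-byte form EE 80 9A at offsets 3–5.
U+1F628 → 4-byte form F0 9F 98 A8 at offsets 6–9.
U+1110 → 3-byte form E1 84 90 at offsets 10–12.
U+AEDE → 3-byte form EA BB 9E at offsets 13–15.
U+A3689 → 4-byte form F2 A3 9A 89 at offsets 16–19.
Offset 19 falls in char 6's range; it's byte 4 of F2 A3 9A 89 = 0x89.

0x89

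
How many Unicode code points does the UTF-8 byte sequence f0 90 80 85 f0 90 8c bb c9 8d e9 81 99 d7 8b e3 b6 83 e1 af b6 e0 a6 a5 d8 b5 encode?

9

Byte at offset 0: 0xF0 = 11110000 → 4-byte char (#1). Advance 4.
Byte at offset 4: 0xF0 = 11110000 → 4-byte char (#2). Advance 4.
Byte at offset 8: 0xC9 = 11001001 → 2-byte char (#3). Advance 2.
Byte at offset 10: 0xE9 = 11101001 → 3-byte char (#4). Advance 3.
Byte at offset 13: 0xD7 = 11010111 → 2-byte char (#5). Advance 2.
Byte at offset 15: 0xE3 = 11100011 → 3-byte char (#6). Advance 3.
Byte at offset 18: 0xE1 = 11100001 → 3-byte char (#7). Advance 3.
Byte at offset 21: 0xE0 = 11100000 → 3-byte char (#8). Advance 3.
Byte at offset 24: 0xD8 = 11011000 → 2-byte char (#9). Advance 2.
Reached end at offset 26 after 9 code points.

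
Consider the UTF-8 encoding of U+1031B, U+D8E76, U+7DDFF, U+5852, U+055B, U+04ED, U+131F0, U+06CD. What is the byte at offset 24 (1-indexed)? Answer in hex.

0xDB

1-indexed offset 24 is 0-indexed offset 23.
U+1031B → 4-byte form F0 90 8C 9B at offsets 0–3.
U+D8E76 → 4-byte form F3 98 B9 B6 at offsets 4–7.
U+7DDFF → 4-byte form F1 BD B7 BF at offsets 8–11.
U+5852 → 3-byte form E5 A1 92 at offsets 12–14.
U+055B → 2-byte form D5 9B at offsets 15–16.
U+04ED → 2-byte form D3 AD at offsets 17–18.
U+131F0 → 4-byte form F0 93 87 B0 at offsets 19–22.
U+06CD → 2-byte form DB 8D at offsets 23–24.
Offset 23 falls in char 8's range; it's byte 1 of DB 8D = 0xDB.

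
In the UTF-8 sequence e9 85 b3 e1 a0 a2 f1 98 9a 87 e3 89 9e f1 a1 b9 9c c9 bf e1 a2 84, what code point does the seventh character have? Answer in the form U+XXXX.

Offset 0: leading byte 0xE9 = 11101001 → 3-byte char #1 = E9 85 B3.
Offset 3: leading byte 0xE1 = 11100001 → 3-byte char #2 = E1 A0 A2.
Offset 6: leading byte 0xF1 = 11110001 → 4-byte char #3 = F1 98 9A 87.
Offset 10: leading byte 0xE3 = 11100011 → 3-byte char #4 = E3 89 9E.
Offset 13: leading byte 0xF1 = 11110001 → 4-byte char #5 = F1 A1 B9 9C.
Offset 17: leading byte 0xC9 = 11001001 → 2-byte char #6 = C9 BF.
Offset 19: leading byte 0xE1 = 11100001 → 3-byte char #7 = E1 A2 84.
Leading byte 0xE1 = 11100001 matches 1110xxxx → 3-byte sequence.
Byte 1: 0xE1 = 11100001, payload 0001 (4 bits).
Byte 2: 0xA2 = 10100010 (10xxxxxx ✓), payload 100010.
Byte 3: 0x84 = 10000100 (10xxxxxx ✓), payload 000100.
Concatenate: 0001100010000100 = 0x1884 (16 bits → U+1884).

U+1884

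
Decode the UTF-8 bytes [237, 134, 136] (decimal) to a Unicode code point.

Leading byte 0xED = 11101101 matches 1110xxxx → 3-byte sequence.
Byte 1: 0xED = 11101101, payload 1101 (4 bits).
Byte 2: 0x86 = 10000110 (10xxxxxx ✓), payload 000110.
Byte 3: 0x88 = 10001000 (10xxxxxx ✓), payload 001000.
Concatenate: 1101000110001000 = 0xD188 (16 bits → U+D188).

U+D188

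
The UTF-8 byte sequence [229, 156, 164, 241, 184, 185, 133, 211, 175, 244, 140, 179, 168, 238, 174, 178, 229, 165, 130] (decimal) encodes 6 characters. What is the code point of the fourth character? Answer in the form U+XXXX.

Offset 0: leading byte 0xE5 = 11100101 → 3-byte char #1 = E5 9C A4.
Offset 3: leading byte 0xF1 = 11110001 → 4-byte char #2 = F1 B8 B9 85.
Offset 7: leading byte 0xD3 = 11010011 → 2-byte char #3 = D3 AF.
Offset 9: leading byte 0xF4 = 11110100 → 4-byte char #4 = F4 8C B3 A8.
Leading byte 0xF4 = 11110100 matches 11110xxx → 4-byte sequence.
Byte 1: 0xF4 = 11110100, payload 100 (3 bits).
Byte 2: 0x8C = 10001100 (10xxxxxx ✓), payload 001100.
Byte 3: 0xB3 = 10110011 (10xxxxxx ✓), payload 110011.
Byte 4: 0xA8 = 10101000 (10xxxxxx ✓), payload 101000.
Concatenate: 100001100110011101000 = 0x10CCE8 (21 bits → U+10CCE8).

U+10CCE8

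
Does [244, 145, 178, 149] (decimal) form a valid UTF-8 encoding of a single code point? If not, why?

Leading byte 0xF4 = 11110100 → 4-byte form.
Payload = 0x111C95, which exceeds U+10FFFF, the maximum Unicode code point. (Leading bytes F5–FF, or F4 followed by ≥ 0x90, are invalid.)

invalid (encodes a value above U+10FFFF)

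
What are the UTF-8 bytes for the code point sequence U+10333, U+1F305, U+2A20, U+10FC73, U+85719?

F0 90 8C B3 F0 9F 8C 85 E2 A8 A0 F4 8F B1 B3 F2 85 9C 99

U+10333: 4-byte form → F0 90 8C B3.
U+1F305: 4-byte form → F0 9F 8C 85.
U+2A20: 3-byte form → E2 A8 A0.
U+10FC73: 4-byte form → F4 8F B1 B3.
U+85719: 4-byte form → F2 85 9C 99.
Concatenated (19 bytes): F0 90 8C B3 F0 9F 8C 85 E2 A8 A0 F4 8F B1 B3 F2 85 9C 99.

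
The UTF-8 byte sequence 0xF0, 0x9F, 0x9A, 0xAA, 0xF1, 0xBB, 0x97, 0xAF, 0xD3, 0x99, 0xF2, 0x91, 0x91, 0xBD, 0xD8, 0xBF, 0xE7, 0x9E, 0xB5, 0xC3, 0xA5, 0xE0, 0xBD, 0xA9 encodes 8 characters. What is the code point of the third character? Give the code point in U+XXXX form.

U+04D9

Offset 0: leading byte 0xF0 = 11110000 → 4-byte char #1 = F0 9F 9A AA.
Offset 4: leading byte 0xF1 = 11110001 → 4-byte char #2 = F1 BB 97 AF.
Offset 8: leading byte 0xD3 = 11010011 → 2-byte char #3 = D3 99.
Leading byte 0xD3 = 11010011 matches 110xxxxx → 2-byte sequence.
Byte 1: 0xD3 = 11010011, payload 10011 (5 bits).
Byte 2: 0x99 = 10011001 (10xxxxxx ✓), payload 011001.
Concatenate: 10011011001 = 0x4D9 (11 bits → U+04D9).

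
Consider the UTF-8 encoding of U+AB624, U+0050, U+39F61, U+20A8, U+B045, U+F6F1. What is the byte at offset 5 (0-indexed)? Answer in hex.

0xF0

U+AB624 → 4-byte form F2 AB 98 A4 at offsets 0–3.
U+0050 → 1-byte form 50 at offsets 4–4.
U+39F61 → 4-byte form F0 B9 BD A1 at offsets 5–8.
Offset 5 falls in char 3's range; it's byte 1 of F0 B9 BD A1 = 0xF0.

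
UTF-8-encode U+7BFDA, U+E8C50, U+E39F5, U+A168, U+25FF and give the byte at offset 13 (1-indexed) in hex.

0xEA

1-indexed offset 13 is 0-indexed offset 12.
U+7BFDA → 4-byte form F1 BB BF 9A at offsets 0–3.
U+E8C50 → 4-byte form F3 A8 B1 90 at offsets 4–7.
U+E39F5 → 4-byte form F3 A3 A7 B5 at offsets 8–11.
U+A168 → 3-byte form EA 85 A8 at offsets 12–14.
Offset 12 falls in char 4's range; it's byte 1 of EA 85 A8 = 0xEA.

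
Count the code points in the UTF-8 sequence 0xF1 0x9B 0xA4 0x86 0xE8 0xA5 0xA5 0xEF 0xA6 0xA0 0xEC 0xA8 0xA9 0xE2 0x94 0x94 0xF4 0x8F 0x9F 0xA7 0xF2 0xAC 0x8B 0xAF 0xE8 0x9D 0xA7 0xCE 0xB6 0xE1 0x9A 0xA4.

10

Byte at offset 0: 0xF1 = 11110001 → 4-byte char (#1). Advance 4.
Byte at offset 4: 0xE8 = 11101000 → 3-byte char (#2). Advance 3.
Byte at offset 7: 0xEF = 11101111 → 3-byte char (#3). Advance 3.
Byte at offset 10: 0xEC = 11101100 → 3-byte char (#4). Advance 3.
Byte at offset 13: 0xE2 = 11100010 → 3-byte char (#5). Advance 3.
Byte at offset 16: 0xF4 = 11110100 → 4-byte char (#6). Advance 4.
Byte at offset 20: 0xF2 = 11110010 → 4-byte char (#7). Advance 4.
Byte at offset 24: 0xE8 = 11101000 → 3-byte char (#8). Advance 3.
Byte at offset 27: 0xCE = 11001110 → 2-byte char (#9). Advance 2.
Byte at offset 29: 0xE1 = 11100001 → 3-byte char (#10). Advance 3.
Reached end at offset 32 after 10 code points.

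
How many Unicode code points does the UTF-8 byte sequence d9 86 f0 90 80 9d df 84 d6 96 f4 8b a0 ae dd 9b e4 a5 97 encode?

Byte at offset 0: 0xD9 = 11011001 → 2-byte char (#1). Advance 2.
Byte at offset 2: 0xF0 = 11110000 → 4-byte char (#2). Advance 4.
Byte at offset 6: 0xDF = 11011111 → 2-byte char (#3). Advance 2.
Byte at offset 8: 0xD6 = 11010110 → 2-byte char (#4). Advance 2.
Byte at offset 10: 0xF4 = 11110100 → 4-byte char (#5). Advance 4.
Byte at offset 14: 0xDD = 11011101 → 2-byte char (#6). Advance 2.
Byte at offset 16: 0xE4 = 11100100 → 3-byte char (#7). Advance 3.
Reached end at offset 19 after 7 code points.

7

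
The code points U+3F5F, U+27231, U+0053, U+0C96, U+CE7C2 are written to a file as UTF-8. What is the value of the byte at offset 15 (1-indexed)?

1-indexed offset 15 is 0-indexed offset 14.
U+3F5F → 3-byte form E3 BD 9F at offsets 0–2.
U+27231 → 4-byte form F0 A7 88 B1 at offsets 3–6.
U+0053 → 1-byte form 53 at offsets 7–7.
U+0C96 → 3-byte form E0 B2 96 at offsets 8–10.
U+CE7C2 → 4-byte form F3 8E 9F 82 at offsets 11–14.
Offset 14 falls in char 5's range; it's byte 4 of F3 8E 9F 82 = 0x82.

0x82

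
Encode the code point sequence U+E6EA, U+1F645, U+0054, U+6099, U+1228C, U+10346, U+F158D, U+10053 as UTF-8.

U+E6EA: 3-byte form → EE 9B AA.
U+1F645: 4-byte form → F0 9F 99 85.
U+0054: 1-byte form → 54.
U+6099: 3-byte form → E6 82 99.
U+1228C: 4-byte form → F0 92 8A 8C.
U+10346: 4-byte form → F0 90 8D 86.
U+F158D: 4-byte form → F3 B1 96 8D.
U+10053: 4-byte form → F0 90 81 93.
Concatenated (27 bytes): EE 9B AA F0 9F 99 85 54 E6 82 99 F0 92 8A 8C F0 90 8D 86 F3 B1 96 8D F0 90 81 93.

EE 9B AA F0 9F 99 85 54 E6 82 99 F0 92 8A 8C F0 90 8D 86 F3 B1 96 8D F0 90 81 93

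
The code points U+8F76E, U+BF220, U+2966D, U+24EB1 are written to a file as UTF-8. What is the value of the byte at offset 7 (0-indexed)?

0xA0

U+8F76E → 4-byte form F2 8F 9D AE at offsets 0–3.
U+BF220 → 4-byte form F2 BF 88 A0 at offsets 4–7.
Offset 7 falls in char 2's range; it's byte 4 of F2 BF 88 A0 = 0xA0.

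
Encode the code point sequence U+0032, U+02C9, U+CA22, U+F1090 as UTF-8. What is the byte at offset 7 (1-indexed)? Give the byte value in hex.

0xF3

1-indexed offset 7 is 0-indexed offset 6.
U+0032 → 1-byte form 32 at offsets 0–0.
U+02C9 → 2-byte form CB 89 at offsets 1–2.
U+CA22 → 3-byte form EC A8 A2 at offsets 3–5.
U+F1090 → 4-byte form F3 B1 82 90 at offsets 6–9.
Offset 6 falls in char 4's range; it's byte 1 of F3 B1 82 90 = 0xF3.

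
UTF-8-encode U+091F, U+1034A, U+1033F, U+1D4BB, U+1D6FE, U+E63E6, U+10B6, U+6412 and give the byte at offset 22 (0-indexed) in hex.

0xA6

U+091F → 3-byte form E0 A4 9F at offsets 0–2.
U+1034A → 4-byte form F0 90 8D 8A at offsets 3–6.
U+1033F → 4-byte form F0 90 8C BF at offsets 7–10.
U+1D4BB → 4-byte form F0 9D 92 BB at offsets 11–14.
U+1D6FE → 4-byte form F0 9D 9B BE at offsets 15–18.
U+E63E6 → 4-byte form F3 A6 8F A6 at offsets 19–22.
Offset 22 falls in char 6's range; it's byte 4 of F3 A6 8F A6 = 0xA6.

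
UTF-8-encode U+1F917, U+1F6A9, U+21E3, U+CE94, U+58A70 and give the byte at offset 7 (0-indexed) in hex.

0xA9

U+1F917 → 4-byte form F0 9F A4 97 at offsets 0–3.
U+1F6A9 → 4-byte form F0 9F 9A A9 at offsets 4–7.
Offset 7 falls in char 2's range; it's byte 4 of F0 9F 9A A9 = 0xA9.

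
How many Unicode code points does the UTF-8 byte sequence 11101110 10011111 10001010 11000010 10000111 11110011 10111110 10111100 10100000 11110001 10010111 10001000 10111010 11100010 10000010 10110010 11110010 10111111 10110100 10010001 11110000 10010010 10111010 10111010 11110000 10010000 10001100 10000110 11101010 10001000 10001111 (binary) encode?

Byte at offset 0: 0xEE = 11101110 → 3-byte char (#1). Advance 3.
Byte at offset 3: 0xC2 = 11000010 → 2-byte char (#2). Advance 2.
Byte at offset 5: 0xF3 = 11110011 → 4-byte char (#3). Advance 4.
Byte at offset 9: 0xF1 = 11110001 → 4-byte char (#4). Advance 4.
Byte at offset 13: 0xE2 = 11100010 → 3-byte char (#5). Advance 3.
Byte at offset 16: 0xF2 = 11110010 → 4-byte char (#6). Advance 4.
Byte at offset 20: 0xF0 = 11110000 → 4-byte char (#7). Advance 4.
Byte at offset 24: 0xF0 = 11110000 → 4-byte char (#8). Advance 4.
Byte at offset 28: 0xEA = 11101010 → 3-byte char (#9). Advance 3.
Reached end at offset 31 after 9 code points.

9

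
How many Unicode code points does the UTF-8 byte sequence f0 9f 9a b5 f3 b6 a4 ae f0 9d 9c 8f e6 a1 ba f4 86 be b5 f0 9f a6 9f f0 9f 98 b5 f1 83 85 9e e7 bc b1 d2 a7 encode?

10

Byte at offset 0: 0xF0 = 11110000 → 4-byte char (#1). Advance 4.
Byte at offset 4: 0xF3 = 11110011 → 4-byte char (#2). Advance 4.
Byte at offset 8: 0xF0 = 11110000 → 4-byte char (#3). Advance 4.
Byte at offset 12: 0xE6 = 11100110 → 3-byte char (#4). Advance 3.
Byte at offset 15: 0xF4 = 11110100 → 4-byte char (#5). Advance 4.
Byte at offset 19: 0xF0 = 11110000 → 4-byte char (#6). Advance 4.
Byte at offset 23: 0xF0 = 11110000 → 4-byte char (#7). Advance 4.
Byte at offset 27: 0xF1 = 11110001 → 4-byte char (#8). Advance 4.
Byte at offset 31: 0xE7 = 11100111 → 3-byte char (#9). Advance 3.
Byte at offset 34: 0xD2 = 11010010 → 2-byte char (#10). Advance 2.
Reached end at offset 36 after 10 code points.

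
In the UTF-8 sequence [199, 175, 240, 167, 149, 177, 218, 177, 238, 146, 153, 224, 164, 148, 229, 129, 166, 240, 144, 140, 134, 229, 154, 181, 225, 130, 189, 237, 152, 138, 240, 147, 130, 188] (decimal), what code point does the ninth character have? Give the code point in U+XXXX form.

Offset 0: leading byte 0xC7 = 11000111 → 2-byte char #1 = C7 AF.
Offset 2: leading byte 0xF0 = 11110000 → 4-byte char #2 = F0 A7 95 B1.
Offset 6: leading byte 0xDA = 11011010 → 2-byte char #3 = DA B1.
Offset 8: leading byte 0xEE = 11101110 → 3-byte char #4 = EE 92 99.
Offset 11: leading byte 0xE0 = 11100000 → 3-byte char #5 = E0 A4 94.
Offset 14: leading byte 0xE5 = 11100101 → 3-byte char #6 = E5 81 A6.
Offset 17: leading byte 0xF0 = 11110000 → 4-byte char #7 = F0 90 8C 86.
Offset 21: leading byte 0xE5 = 11100101 → 3-byte char #8 = E5 9A B5.
Offset 24: leading byte 0xE1 = 11100001 → 3-byte char #9 = E1 82 BD.
Leading byte 0xE1 = 11100001 matches 1110xxxx → 3-byte sequence.
Byte 1: 0xE1 = 11100001, payload 0001 (4 bits).
Byte 2: 0x82 = 10000010 (10xxxxxx ✓), payload 000010.
Byte 3: 0xBD = 10111101 (10xxxxxx ✓), payload 111101.
Concatenate: 0001000010111101 = 0x10BD (16 bits → U+10BD).

U+10BD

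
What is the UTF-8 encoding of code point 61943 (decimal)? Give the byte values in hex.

EF 87 B7

U+F1F7 = 0xF1F7 = 61943 decimal. In range U+0800–U+FFFF → 3-byte form: 1110xxxx 10xxxxxx 10xxxxxx.
Binary (16 bits): 1111000111110111.
Split 4+6+6: 1111 | 000111 | 110111.
Byte 1: 11101111 = 0xEF.
Byte 2: 10000111 = 0x87.
Byte 3: 10110111 = 0xB7.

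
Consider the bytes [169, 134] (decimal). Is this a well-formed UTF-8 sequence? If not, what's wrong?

invalid (continuation byte with no leading byte)

Byte 0xA9 = 10101001 has the form 10xxxxxx — a continuation byte — but there is no preceding leading byte.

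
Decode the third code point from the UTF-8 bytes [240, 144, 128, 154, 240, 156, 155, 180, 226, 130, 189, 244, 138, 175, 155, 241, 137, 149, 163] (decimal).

Offset 0: leading byte 0xF0 = 11110000 → 4-byte char #1 = F0 90 80 9A.
Offset 4: leading byte 0xF0 = 11110000 → 4-byte char #2 = F0 9C 9B B4.
Offset 8: leading byte 0xE2 = 11100010 → 3-byte char #3 = E2 82 BD.
Leading byte 0xE2 = 11100010 matches 1110xxxx → 3-byte sequence.
Byte 1: 0xE2 = 11100010, payload 0010 (4 bits).
Byte 2: 0x82 = 10000010 (10xxxxxx ✓), payload 000010.
Byte 3: 0xBD = 10111101 (10xxxxxx ✓), payload 111101.
Concatenate: 0010000010111101 = 0x20BD (16 bits → U+20BD).

U+20BD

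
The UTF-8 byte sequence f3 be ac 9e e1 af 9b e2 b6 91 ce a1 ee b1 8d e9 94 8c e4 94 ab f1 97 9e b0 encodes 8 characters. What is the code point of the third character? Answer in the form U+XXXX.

Offset 0: leading byte 0xF3 = 11110011 → 4-byte char #1 = F3 BE AC 9E.
Offset 4: leading byte 0xE1 = 11100001 → 3-byte char #2 = E1 AF 9B.
Offset 7: leading byte 0xE2 = 11100010 → 3-byte char #3 = E2 B6 91.
Leading byte 0xE2 = 11100010 matches 1110xxxx → 3-byte sequence.
Byte 1: 0xE2 = 11100010, payload 0010 (4 bits).
Byte 2: 0xB6 = 10110110 (10xxxxxx ✓), payload 110110.
Byte 3: 0x91 = 10010001 (10xxxxxx ✓), payload 010001.
Concatenate: 0010110110010001 = 0x2D91 (16 bits → U+2D91).

U+2D91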